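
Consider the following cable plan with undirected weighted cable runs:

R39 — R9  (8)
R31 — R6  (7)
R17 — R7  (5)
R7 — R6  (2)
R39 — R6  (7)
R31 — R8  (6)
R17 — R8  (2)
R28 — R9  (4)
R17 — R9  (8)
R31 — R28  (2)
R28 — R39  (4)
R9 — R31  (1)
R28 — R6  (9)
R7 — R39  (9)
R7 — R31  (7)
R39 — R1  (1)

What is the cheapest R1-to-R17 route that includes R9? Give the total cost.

Shortest R1→R9: R1 → R39 → R28 → R31 → R9 = 8
Best R9 to R17: R9 → R17 costing 8
Total via R9: 8 + 8 = 16.

16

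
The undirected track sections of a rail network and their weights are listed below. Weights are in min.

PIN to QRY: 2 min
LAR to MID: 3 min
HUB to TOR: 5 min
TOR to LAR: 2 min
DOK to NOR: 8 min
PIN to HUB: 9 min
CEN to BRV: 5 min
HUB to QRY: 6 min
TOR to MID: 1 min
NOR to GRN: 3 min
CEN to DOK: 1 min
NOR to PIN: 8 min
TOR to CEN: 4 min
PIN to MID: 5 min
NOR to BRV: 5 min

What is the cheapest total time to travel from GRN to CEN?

Running Dijkstra from GRN:
GRN: 0
NOR: 3  (via GRN)
BRV: 8  (via NOR)
PIN: 11  (via NOR)
DOK: 11  (via NOR)
CEN: 12  (via DOK)
Shortest route: GRN–NOR–DOK–CEN = 12 min.

12 min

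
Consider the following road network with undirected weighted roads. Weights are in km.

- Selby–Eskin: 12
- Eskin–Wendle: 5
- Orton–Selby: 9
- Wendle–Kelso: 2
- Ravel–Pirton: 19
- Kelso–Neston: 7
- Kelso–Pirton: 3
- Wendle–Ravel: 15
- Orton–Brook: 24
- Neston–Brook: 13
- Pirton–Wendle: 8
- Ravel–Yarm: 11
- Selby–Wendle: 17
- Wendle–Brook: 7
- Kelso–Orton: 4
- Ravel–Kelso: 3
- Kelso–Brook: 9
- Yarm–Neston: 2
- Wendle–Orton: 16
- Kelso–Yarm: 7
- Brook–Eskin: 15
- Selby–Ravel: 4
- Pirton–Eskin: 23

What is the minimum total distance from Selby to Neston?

14 km

Settle nodes by increasing distance from Selby:
Selby: 0
Ravel: 4  (via Selby)
Kelso: 7  (via Ravel)
Wendle: 9  (via Kelso)
Orton: 9  (via Selby)
Pirton: 10  (via Kelso)
Eskin: 12  (via Selby)
Yarm: 14  (via Kelso)
Neston: 14  (via Kelso)
Shortest route: Selby–Ravel–Kelso–Neston = 14 km.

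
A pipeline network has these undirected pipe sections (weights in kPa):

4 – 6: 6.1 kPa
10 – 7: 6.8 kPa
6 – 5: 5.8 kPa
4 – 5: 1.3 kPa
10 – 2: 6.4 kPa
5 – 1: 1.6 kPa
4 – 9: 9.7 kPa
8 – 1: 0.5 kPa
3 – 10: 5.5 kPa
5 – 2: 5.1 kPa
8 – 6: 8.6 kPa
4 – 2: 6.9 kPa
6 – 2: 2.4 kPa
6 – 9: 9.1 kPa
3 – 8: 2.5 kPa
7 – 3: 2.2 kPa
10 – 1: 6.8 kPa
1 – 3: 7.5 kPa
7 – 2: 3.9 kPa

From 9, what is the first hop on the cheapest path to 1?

Compare a few routes:
9 → 4 → 5 → 1: 9.7+1.3+1.6 = 12.6
9 → 6 → 8 → 1: 9.1+8.6+0.5 = 18.2
9 → 6 → 5 → 1: 9.1+5.8+1.6 = 16.5
9 → 6 → 4 → 5 → 1: 9.1+6.1+1.3+1.6 = 18.1
Cheapest is 9 → 4 → 5 → 1 at 12.6 kPa.
So from 9 the first move is to 4.

4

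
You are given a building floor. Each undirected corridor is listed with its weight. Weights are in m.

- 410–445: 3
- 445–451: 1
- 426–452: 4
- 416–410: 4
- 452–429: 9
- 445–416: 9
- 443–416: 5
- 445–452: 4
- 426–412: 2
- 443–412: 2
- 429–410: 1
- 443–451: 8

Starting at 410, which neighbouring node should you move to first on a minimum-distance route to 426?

445

Candidate routes:
410 - 445 - 452 - 426: 3+4+4 = 11
410 - 429 - 452 - 426: 1+9+4 = 14
410 - 416 - 443 - 412 - 426: 4+5+2+2 = 13
410 - 445 - 451 - 443 - 412 - 426: 3+1+8+2+2 = 16
Cheapest is 410 - 445 - 452 - 426 at 11 m.
So from 410 the first move is to 445.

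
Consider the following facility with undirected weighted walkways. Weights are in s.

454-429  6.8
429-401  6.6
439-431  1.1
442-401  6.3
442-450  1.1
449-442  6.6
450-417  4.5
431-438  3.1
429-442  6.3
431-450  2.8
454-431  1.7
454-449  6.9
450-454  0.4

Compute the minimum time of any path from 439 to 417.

7.7 s

Enumerating some paths:
439–431–450–417: 1.1+2.8+4.5 = 8.4
439–431–454–450–417: 1.1+1.7+0.4+4.5 = 7.7
Cheapest is 439–431–454–450–417 at 7.7 s.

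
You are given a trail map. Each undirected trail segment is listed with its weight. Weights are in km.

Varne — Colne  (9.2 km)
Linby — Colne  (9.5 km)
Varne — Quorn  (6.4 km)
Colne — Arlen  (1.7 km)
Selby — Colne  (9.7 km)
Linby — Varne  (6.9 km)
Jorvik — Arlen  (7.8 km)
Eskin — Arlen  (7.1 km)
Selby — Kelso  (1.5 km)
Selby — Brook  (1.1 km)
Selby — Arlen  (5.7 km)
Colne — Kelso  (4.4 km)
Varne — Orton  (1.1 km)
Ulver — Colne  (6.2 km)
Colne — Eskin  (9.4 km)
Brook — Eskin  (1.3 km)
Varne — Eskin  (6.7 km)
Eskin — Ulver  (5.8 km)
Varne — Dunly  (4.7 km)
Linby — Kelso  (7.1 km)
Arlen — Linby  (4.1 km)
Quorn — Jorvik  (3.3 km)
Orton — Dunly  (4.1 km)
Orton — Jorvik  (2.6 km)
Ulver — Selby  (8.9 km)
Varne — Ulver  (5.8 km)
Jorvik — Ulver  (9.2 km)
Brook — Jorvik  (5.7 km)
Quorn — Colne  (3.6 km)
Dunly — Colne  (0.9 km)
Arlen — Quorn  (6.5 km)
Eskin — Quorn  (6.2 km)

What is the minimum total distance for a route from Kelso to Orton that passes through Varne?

11.1 km

Best Kelso to Varne: Kelso → Colne → Dunly → Varne costing 10
Best Varne to Orton: Varne → Orton costing 1.1
Total via Varne: 10 + 1.1 = 11.1 km.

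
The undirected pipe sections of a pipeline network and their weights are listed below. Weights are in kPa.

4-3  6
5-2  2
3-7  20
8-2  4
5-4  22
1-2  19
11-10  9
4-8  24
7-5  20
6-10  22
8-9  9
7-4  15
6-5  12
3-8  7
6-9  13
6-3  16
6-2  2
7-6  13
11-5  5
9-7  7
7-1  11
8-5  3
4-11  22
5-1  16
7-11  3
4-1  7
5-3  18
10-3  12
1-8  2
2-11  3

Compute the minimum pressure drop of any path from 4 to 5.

12 kPa

Compare a few routes:
4 → 1 → 8 → 2 → 5: 7+2+4+2 = 15
4 → 3 → 8 → 5: 6+7+3 = 16
4 → 3 → 8 → 2 → 5: 6+7+4+2 = 19
4 → 1 → 8 → 5: 7+2+3 = 12
The minimum is 12 kPa via 4 → 1 → 8 → 5.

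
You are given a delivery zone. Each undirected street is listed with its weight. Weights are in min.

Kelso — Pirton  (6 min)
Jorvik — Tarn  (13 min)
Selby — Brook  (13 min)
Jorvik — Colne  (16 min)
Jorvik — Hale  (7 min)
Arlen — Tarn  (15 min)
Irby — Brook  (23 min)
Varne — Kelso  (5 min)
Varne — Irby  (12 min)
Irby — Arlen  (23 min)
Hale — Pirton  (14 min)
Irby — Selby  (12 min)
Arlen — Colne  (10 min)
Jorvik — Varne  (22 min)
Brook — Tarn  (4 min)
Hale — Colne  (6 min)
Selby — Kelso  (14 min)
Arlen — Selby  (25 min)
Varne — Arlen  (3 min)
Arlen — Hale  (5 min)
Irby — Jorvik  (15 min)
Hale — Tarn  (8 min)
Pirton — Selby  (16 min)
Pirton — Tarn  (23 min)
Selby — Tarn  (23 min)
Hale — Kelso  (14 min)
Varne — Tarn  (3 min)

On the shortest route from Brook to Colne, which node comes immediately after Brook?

Compare a few routes:
Brook → Tarn → Hale → Colne: 4+8+6 = 18
Brook → Tarn → Varne → Arlen → Colne: 4+3+3+10 = 20
Cheapest is Brook → Tarn → Hale → Colne at 18 min.
So from Brook the first move is to Tarn.

Tarn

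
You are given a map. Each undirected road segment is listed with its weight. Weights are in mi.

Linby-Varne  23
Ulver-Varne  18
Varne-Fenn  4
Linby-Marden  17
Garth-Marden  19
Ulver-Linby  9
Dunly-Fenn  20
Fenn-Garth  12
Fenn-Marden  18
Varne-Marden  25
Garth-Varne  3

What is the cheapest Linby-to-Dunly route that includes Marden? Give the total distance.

Best Linby to Marden: Linby–Marden costing 17
Shortest Marden→Dunly: Marden–Fenn–Dunly = 38
Total via Marden: 17 + 38 = 55 mi.

55 mi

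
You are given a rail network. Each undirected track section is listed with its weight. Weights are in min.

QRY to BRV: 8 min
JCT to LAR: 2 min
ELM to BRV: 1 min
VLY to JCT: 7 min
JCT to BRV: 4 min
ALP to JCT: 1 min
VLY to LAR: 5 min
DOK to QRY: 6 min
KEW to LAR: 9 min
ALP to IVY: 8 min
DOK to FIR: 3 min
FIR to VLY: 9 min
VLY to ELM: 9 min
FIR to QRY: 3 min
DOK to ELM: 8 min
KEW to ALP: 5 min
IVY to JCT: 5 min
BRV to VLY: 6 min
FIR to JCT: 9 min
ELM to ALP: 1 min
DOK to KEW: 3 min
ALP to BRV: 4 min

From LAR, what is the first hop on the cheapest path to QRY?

JCT

Compare a few routes:
LAR–JCT–FIR–QRY: 2+9+3 = 14
LAR–JCT–ALP–BRV–QRY: 2+1+4+8 = 15
LAR–JCT–ALP–ELM–BRV–QRY: 2+1+1+1+8 = 13
LAR–JCT–BRV–QRY: 2+4+8 = 14
Cheapest is LAR–JCT–ALP–ELM–BRV–QRY at 13 min.
So from LAR the first move is to JCT.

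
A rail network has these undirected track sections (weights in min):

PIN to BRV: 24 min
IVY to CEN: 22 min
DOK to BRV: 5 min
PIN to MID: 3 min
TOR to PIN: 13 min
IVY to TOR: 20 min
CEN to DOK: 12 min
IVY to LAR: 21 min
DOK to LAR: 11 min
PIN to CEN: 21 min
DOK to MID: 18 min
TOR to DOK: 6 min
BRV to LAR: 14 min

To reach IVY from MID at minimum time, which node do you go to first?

PIN

Compare a few routes:
MID → PIN → CEN → IVY: 3+21+22 = 46
MID → DOK → TOR → IVY: 18+6+20 = 44
MID → PIN → TOR → IVY: 3+13+20 = 36
MID → DOK → LAR → IVY: 18+11+21 = 50
Cheapest is MID → PIN → TOR → IVY at 36 min.
So from MID the first move is to PIN.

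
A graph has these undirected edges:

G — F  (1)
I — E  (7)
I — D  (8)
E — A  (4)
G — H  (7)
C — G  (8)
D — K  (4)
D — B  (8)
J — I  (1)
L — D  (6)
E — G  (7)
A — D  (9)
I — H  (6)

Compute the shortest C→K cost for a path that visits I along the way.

33

Shortest C→I: C–G–H–I = 21
Shortest I→K: I–D–K = 12
Total via I: 21 + 12 = 33.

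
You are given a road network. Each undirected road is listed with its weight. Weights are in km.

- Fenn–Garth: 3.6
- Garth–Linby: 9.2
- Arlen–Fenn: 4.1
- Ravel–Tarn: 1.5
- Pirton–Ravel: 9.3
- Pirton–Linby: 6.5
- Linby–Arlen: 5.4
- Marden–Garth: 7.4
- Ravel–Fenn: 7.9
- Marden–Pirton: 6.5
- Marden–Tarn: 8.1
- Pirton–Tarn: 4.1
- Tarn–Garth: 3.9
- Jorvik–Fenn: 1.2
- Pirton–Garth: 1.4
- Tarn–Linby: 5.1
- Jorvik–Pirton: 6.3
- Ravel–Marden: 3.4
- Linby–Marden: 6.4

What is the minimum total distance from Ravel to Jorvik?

Candidate routes:
Ravel → Fenn → Jorvik: 7.9+1.2 = 9.1
Ravel → Tarn → Garth → Fenn → Jorvik: 1.5+3.9+3.6+1.2 = 10.2
The minimum is 9.1 km via Ravel → Fenn → Jorvik.

9.1 km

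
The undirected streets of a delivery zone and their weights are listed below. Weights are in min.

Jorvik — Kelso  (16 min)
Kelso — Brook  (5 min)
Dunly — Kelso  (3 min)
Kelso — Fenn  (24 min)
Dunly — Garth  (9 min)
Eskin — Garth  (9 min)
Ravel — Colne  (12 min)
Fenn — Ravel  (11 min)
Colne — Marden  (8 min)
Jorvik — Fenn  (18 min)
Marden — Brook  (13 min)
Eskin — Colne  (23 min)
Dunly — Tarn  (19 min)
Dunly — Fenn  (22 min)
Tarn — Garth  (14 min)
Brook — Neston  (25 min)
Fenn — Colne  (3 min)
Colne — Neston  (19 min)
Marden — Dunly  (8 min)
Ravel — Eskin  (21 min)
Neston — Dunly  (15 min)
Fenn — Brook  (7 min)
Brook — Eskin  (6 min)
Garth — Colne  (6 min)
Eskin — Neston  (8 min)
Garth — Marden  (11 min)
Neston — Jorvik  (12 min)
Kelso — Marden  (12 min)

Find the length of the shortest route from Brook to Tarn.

Settle nodes by increasing distance from Brook:
Brook: 0
Kelso: 5  (via Brook)
Eskin: 6  (via Brook)
Fenn: 7  (via Brook)
Dunly: 8  (via Kelso)
Colne: 10  (via Fenn)
Marden: 13  (via Brook)
Neston: 14  (via Eskin)
Garth: 15  (via Eskin)
Ravel: 18  (via Fenn)
Jorvik: 21  (via Kelso)
Tarn: 27  (via Dunly)
Shortest route: Brook–Kelso–Dunly–Tarn = 27 min.

27 min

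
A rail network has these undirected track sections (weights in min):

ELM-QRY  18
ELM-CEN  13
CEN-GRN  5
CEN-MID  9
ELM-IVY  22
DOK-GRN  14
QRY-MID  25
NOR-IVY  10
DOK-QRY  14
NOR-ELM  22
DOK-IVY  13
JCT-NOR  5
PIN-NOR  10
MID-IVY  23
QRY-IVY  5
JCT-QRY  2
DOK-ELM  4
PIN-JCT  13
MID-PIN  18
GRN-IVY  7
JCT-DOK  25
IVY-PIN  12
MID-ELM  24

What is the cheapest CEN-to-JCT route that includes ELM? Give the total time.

33 min

Shortest CEN→ELM: CEN → ELM = 13
Shortest ELM→JCT: ELM → QRY → JCT = 20
Total via ELM: 13 + 20 = 33 min.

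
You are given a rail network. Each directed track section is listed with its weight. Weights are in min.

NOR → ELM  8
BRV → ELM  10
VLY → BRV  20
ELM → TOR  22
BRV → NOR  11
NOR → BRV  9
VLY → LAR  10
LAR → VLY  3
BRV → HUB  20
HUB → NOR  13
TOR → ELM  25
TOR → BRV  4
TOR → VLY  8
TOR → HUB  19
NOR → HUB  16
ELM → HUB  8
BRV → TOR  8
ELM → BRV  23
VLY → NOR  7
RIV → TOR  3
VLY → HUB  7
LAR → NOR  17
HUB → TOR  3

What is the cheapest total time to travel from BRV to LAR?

26 min

Compare a few routes:
BRV → TOR → VLY → LAR: 8+8+10 = 26
BRV → ELM → HUB → TOR → VLY → LAR: 10+8+3+8+10 = 39
BRV → HUB → TOR → VLY → LAR: 20+3+8+10 = 41
Cheapest is BRV → TOR → VLY → LAR at 26 min.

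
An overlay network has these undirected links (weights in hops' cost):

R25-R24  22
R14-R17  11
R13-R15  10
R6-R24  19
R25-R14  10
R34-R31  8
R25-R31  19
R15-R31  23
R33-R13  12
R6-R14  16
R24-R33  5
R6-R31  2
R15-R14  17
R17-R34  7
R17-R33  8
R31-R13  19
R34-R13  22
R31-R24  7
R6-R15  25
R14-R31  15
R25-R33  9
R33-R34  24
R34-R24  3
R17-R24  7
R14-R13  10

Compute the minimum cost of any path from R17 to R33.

Compare a few routes:
R17–R24–R33: 7+5 = 12
R17–R33: 8 = 8
The minimum is 8 hops' cost via R17–R33.

8 hops' cost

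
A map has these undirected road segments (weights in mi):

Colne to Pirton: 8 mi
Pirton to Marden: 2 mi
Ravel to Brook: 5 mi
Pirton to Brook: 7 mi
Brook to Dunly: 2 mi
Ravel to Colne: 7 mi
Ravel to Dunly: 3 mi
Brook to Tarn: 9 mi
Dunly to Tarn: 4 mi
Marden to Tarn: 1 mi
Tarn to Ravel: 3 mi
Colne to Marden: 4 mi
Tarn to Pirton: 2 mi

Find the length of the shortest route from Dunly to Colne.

9 mi

Enumerating some paths:
Dunly → Ravel → Tarn → Marden → Colne: 3+3+1+4 = 11
Dunly → Ravel → Colne: 3+7 = 10
Dunly → Tarn → Marden → Colne: 4+1+4 = 9
The minimum is 9 mi via Dunly → Tarn → Marden → Colne.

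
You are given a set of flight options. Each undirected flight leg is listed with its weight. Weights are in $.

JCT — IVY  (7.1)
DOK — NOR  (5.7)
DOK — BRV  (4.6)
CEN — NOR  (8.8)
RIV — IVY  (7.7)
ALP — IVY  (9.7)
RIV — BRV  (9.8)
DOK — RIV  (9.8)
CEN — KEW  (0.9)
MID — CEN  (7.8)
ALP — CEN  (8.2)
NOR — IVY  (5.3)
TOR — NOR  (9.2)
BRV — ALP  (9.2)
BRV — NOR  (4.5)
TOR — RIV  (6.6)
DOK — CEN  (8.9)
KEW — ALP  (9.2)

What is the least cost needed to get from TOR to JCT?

$21.4

Compare a few routes:
TOR → NOR → IVY → JCT: 9.2+5.3+7.1 = 21.6
TOR → RIV → IVY → JCT: 6.6+7.7+7.1 = 21.4
Cheapest is TOR → RIV → IVY → JCT at $21.4.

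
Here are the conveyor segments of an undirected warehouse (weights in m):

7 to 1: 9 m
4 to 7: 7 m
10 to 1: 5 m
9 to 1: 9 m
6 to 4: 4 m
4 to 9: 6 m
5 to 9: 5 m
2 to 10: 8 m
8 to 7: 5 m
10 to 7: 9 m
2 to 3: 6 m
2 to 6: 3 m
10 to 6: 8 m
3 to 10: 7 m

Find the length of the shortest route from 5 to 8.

23 m

Candidate routes:
5 → 9 → 1 → 7 → 8: 5+9+9+5 = 28
5 → 9 → 4 → 7 → 8: 5+6+7+5 = 23
5 → 9 → 1 → 10 → 7 → 8: 5+9+5+9+5 = 33
Cheapest is 5 → 9 → 4 → 7 → 8 at 23 m.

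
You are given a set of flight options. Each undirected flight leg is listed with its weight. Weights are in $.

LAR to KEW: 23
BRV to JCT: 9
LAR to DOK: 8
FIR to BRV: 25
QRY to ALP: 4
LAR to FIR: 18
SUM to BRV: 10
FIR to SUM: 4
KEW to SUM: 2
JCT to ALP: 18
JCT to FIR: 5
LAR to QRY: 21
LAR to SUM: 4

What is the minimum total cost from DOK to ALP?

$33

Compare a few routes:
DOK–LAR–QRY–ALP: 8+21+4 = 33
DOK–LAR–SUM–FIR–JCT–ALP: 8+4+4+5+18 = 39
Cheapest is DOK–LAR–QRY–ALP at $33.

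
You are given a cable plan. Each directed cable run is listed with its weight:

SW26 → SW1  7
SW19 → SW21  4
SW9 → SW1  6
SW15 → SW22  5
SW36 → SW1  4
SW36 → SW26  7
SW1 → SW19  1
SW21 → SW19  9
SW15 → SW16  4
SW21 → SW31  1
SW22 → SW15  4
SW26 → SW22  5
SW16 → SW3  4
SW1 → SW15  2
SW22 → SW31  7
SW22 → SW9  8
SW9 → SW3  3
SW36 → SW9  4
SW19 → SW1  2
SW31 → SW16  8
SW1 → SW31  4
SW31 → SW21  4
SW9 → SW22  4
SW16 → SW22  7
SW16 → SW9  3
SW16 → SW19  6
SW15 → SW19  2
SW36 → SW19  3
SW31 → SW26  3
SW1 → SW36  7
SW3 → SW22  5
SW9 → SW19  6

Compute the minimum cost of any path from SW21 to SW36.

Settle nodes by increasing distance from SW21:
SW21: 0
SW31: 1  (via SW21)
SW26: 4  (via SW31)
SW22: 9  (via SW26)
SW16: 9  (via SW31)
SW19: 9  (via SW21)
SW1: 11  (via SW26)
SW9: 12  (via SW16)
SW3: 13  (via SW16)
SW15: 13  (via SW22)
SW36: 18  (via SW1)
Shortest route: SW21 → SW31 → SW26 → SW1 → SW36 = 18.

18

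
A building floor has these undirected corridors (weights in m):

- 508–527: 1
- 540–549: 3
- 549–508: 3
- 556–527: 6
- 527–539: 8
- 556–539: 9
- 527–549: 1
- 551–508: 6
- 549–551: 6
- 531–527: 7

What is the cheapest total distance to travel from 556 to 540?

Candidate routes:
556 - 527 - 549 - 540: 6+1+3 = 10
556 - 527 - 508 - 549 - 540: 6+1+3+3 = 13
Cheapest is 556 - 527 - 549 - 540 at 10 m.

10 m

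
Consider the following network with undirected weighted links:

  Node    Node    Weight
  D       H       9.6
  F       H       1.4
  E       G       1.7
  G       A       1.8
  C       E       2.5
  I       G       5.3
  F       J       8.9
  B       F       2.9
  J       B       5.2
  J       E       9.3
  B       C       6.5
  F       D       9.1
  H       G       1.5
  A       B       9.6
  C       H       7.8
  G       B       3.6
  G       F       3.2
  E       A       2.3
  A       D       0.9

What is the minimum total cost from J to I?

14.1

Enumerating some paths:
J → E → G → I: 9.3+1.7+5.3 = 16.3
J → B → G → I: 5.2+3.6+5.3 = 14.1
J → B → F → G → I: 5.2+2.9+3.2+5.3 = 16.6
J → B → F → H → G → I: 5.2+2.9+1.4+1.5+5.3 = 16.3
Cheapest is J → B → G → I at 14.1.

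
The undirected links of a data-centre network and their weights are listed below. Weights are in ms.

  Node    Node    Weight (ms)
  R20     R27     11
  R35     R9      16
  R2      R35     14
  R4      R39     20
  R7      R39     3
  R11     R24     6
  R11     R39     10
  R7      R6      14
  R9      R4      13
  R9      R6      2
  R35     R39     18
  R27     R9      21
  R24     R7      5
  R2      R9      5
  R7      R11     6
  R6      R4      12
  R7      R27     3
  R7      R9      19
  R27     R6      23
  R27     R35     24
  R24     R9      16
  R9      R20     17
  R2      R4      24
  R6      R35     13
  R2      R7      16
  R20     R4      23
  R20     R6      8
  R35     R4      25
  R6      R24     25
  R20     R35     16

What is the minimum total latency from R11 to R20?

20 ms

Running Dijkstra from R11:
R11: 0
R7: 6  (via R11)
R24: 6  (via R11)
R27: 9  (via R7)
R39: 9  (via R7)
R20: 20  (via R27)
Shortest route: R11 → R7 → R27 → R20 = 20 ms.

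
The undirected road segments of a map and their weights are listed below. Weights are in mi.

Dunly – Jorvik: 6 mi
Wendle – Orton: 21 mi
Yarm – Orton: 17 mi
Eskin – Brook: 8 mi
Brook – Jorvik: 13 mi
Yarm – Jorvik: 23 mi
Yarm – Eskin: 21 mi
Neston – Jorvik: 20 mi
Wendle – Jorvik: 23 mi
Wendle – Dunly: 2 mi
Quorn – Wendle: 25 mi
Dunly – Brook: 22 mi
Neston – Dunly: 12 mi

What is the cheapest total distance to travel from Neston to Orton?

35 mi

Candidate routes:
Neston → Dunly → Wendle → Orton: 12+2+21 = 35
Neston → Jorvik → Dunly → Wendle → Orton: 20+6+2+21 = 49
Neston → Dunly → Jorvik → Yarm → Orton: 12+6+23+17 = 58
Cheapest is Neston → Dunly → Wendle → Orton at 35 mi.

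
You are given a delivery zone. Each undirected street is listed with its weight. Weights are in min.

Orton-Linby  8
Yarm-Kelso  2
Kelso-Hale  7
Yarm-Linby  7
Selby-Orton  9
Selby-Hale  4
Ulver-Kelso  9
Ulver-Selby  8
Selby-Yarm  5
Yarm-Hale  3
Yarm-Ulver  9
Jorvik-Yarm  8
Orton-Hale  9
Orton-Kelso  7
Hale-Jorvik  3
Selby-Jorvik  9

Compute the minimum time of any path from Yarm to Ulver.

9 min

Compare a few routes:
Yarm–Kelso–Ulver: 2+9 = 11
Yarm–Ulver: 9 = 9
Yarm–Selby–Ulver: 5+8 = 13
Cheapest is Yarm–Ulver at 9 min.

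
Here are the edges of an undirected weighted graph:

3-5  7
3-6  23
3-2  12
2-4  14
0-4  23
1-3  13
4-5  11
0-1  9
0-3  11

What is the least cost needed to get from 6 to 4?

41

Running Dijkstra from 6:
6: 0
3: 23  (via 6)
5: 30  (via 3)
0: 34  (via 3)
2: 35  (via 3)
1: 36  (via 3)
4: 41  (via 5)
Shortest route: 6–3–5–4 = 41.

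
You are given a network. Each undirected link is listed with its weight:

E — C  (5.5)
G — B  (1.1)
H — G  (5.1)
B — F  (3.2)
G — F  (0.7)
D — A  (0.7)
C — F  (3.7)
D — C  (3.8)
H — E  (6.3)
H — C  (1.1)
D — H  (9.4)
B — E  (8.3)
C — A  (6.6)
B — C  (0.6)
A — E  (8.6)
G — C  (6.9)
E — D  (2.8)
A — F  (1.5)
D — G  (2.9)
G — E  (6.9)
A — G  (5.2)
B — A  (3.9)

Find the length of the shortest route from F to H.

Compare a few routes:
F–B–C–H: 3.2+0.6+1.1 = 4.9
F–G–B–C–H: 0.7+1.1+0.6+1.1 = 3.5
F–C–H: 3.7+1.1 = 4.8
The minimum is 3.5 via F–G–B–C–H.

3.5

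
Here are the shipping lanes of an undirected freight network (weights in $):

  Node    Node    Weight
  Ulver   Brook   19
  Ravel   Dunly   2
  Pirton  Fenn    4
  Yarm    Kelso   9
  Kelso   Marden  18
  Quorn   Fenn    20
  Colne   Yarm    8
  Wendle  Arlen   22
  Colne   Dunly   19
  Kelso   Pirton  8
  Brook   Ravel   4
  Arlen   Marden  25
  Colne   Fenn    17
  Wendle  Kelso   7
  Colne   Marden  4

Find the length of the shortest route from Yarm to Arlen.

Enumerating some paths:
Yarm - Kelso - Marden - Arlen: 9+18+25 = 52
Yarm - Kelso - Wendle - Arlen: 9+7+22 = 38
Yarm - Colne - Marden - Arlen: 8+4+25 = 37
The minimum is $37 via Yarm - Colne - Marden - Arlen.

$37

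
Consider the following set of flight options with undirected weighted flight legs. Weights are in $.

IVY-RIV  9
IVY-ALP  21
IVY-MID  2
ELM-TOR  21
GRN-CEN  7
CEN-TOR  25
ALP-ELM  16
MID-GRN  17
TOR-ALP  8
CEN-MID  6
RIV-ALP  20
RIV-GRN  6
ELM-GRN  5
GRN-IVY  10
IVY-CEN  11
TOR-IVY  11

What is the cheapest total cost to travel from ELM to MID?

$17

Candidate routes:
ELM → GRN → CEN → MID: 5+7+6 = 18
ELM → GRN → IVY → MID: 5+10+2 = 17
ELM → GRN → RIV → IVY → MID: 5+6+9+2 = 22
ELM → GRN → MID: 5+17 = 22
Cheapest is ELM → GRN → IVY → MID at $17.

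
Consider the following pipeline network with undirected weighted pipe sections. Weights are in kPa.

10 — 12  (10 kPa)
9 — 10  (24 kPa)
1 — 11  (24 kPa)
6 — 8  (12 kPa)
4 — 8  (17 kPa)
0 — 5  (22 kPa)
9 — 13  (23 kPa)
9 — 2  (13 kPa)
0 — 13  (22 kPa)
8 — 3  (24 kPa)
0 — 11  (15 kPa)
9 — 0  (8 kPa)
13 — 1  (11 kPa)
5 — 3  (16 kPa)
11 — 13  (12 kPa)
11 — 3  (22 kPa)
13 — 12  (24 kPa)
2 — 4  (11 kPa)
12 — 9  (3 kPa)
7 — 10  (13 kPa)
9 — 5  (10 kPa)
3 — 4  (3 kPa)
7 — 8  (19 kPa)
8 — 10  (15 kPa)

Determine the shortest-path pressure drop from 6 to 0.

Candidate routes:
6 → 8 → 10 → 12 → 9 → 0: 12+15+10+3+8 = 48
6 → 8 → 10 → 9 → 0: 12+15+24+8 = 59
6 → 8 → 4 → 2 → 9 → 0: 12+17+11+13+8 = 61
Cheapest is 6 → 8 → 10 → 12 → 9 → 0 at 48 kPa.

48 kPa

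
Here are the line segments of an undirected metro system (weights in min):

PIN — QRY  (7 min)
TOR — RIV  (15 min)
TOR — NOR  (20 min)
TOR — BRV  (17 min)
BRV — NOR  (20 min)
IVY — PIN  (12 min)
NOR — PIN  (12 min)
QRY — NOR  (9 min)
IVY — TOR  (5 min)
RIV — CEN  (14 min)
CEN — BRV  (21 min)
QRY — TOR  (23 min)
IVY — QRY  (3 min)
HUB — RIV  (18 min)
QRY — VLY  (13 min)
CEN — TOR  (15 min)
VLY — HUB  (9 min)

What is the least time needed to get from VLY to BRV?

38 min

Compare a few routes:
VLY - QRY - NOR - BRV: 13+9+20 = 42
VLY - QRY - IVY - TOR - BRV: 13+3+5+17 = 38
The minimum is 38 min via VLY - QRY - IVY - TOR - BRV.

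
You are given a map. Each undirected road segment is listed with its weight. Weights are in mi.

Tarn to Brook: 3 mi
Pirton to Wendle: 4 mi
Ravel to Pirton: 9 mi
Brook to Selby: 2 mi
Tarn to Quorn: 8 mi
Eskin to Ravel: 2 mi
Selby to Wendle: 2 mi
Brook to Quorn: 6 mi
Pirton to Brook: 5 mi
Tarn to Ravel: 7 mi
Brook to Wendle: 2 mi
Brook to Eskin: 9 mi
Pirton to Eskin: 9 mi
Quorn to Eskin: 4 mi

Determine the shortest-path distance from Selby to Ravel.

Settle nodes by increasing distance from Selby:
Selby: 0
Wendle: 2  (via Selby)
Brook: 2  (via Selby)
Tarn: 5  (via Brook)
Pirton: 6  (via Wendle)
Quorn: 8  (via Brook)
Eskin: 11  (via Brook)
Ravel: 12  (via Tarn)
Shortest route: Selby → Brook → Tarn → Ravel = 12 mi.

12 mi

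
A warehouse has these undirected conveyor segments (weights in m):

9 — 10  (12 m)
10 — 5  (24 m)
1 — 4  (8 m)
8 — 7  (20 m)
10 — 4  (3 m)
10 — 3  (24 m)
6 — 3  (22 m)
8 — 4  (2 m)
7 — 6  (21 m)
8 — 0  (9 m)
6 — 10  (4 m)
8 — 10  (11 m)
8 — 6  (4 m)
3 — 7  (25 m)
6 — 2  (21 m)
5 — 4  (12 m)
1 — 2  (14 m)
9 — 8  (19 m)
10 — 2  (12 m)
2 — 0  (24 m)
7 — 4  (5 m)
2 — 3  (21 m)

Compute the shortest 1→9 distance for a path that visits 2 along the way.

38 m

Shortest 1→2: 1–2 = 14
Shortest 2→9: 2–10–9 = 24
Total via 2: 14 + 24 = 38 m.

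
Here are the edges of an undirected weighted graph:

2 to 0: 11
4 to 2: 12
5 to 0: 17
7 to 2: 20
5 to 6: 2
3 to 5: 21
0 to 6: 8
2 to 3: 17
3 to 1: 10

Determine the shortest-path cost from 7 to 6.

Enumerating some paths:
7–2–0–5–6: 20+11+17+2 = 50
7–2–0–6: 20+11+8 = 39
7–2–3–5–6: 20+17+21+2 = 60
7–2–3–5–0–6: 20+17+21+17+8 = 83
The minimum is 39 via 7–2–0–6.

39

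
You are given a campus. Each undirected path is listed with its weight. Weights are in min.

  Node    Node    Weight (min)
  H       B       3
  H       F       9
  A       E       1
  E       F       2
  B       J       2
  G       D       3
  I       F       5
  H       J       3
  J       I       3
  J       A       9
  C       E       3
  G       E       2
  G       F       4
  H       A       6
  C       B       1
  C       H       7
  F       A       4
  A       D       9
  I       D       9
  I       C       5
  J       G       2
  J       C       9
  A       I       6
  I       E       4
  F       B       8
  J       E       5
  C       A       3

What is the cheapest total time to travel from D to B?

7 min

Shortest distances from D:
D: 0
G: 3  (via D)
E: 5  (via G)
J: 5  (via G)
A: 6  (via E)
B: 7  (via J)
Shortest route: D → G → J → B = 7 min.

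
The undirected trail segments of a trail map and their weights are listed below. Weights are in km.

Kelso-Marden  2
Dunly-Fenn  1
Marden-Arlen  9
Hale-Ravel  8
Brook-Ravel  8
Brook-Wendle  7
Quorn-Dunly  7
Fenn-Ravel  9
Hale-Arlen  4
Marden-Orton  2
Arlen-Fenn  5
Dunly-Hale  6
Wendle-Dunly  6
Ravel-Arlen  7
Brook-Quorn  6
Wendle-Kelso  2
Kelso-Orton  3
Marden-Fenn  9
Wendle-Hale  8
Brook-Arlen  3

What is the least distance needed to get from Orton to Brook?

12 km

Candidate routes:
Orton → Marden → Kelso → Wendle → Brook: 2+2+2+7 = 13
Orton → Kelso → Wendle → Brook: 3+2+7 = 12
Cheapest is Orton → Kelso → Wendle → Brook at 12 km.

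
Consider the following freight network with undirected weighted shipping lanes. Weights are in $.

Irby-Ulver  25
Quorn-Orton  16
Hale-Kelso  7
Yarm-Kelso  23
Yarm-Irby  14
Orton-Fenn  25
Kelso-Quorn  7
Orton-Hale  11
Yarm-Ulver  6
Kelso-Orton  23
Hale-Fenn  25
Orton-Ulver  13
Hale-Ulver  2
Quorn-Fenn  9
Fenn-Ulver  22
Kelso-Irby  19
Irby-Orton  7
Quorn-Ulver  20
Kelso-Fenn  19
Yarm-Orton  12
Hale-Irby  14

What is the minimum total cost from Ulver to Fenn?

Running Dijkstra from Ulver:
Ulver: 0
Hale: 2  (via Ulver)
Yarm: 6  (via Ulver)
Kelso: 9  (via Hale)
Orton: 13  (via Ulver)
Irby: 16  (via Hale)
Quorn: 16  (via Kelso)
Fenn: 22  (via Ulver)
Shortest route: Ulver → Fenn = $22.

$22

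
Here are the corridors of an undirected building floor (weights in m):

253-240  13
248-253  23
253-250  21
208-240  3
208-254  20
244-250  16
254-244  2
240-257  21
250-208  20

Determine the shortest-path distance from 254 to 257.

44 m

Compare a few routes:
254 → 208 → 240 → 257: 20+3+21 = 44
254 → 244 → 250 → 208 → 240 → 257: 2+16+20+3+21 = 62
254 → 244 → 250 → 253 → 240 → 257: 2+16+21+13+21 = 73
Cheapest is 254 → 208 → 240 → 257 at 44 m.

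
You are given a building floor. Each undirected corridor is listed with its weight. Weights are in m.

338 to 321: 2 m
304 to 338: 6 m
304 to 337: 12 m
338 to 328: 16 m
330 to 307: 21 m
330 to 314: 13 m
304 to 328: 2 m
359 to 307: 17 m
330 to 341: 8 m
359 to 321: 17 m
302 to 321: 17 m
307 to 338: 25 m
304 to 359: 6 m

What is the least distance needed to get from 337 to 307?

35 m

Running Dijkstra from 337:
337: 0
304: 12  (via 337)
328: 14  (via 304)
338: 18  (via 304)
359: 18  (via 304)
321: 20  (via 338)
307: 35  (via 359)
Shortest route: 337–304–359–307 = 35 m.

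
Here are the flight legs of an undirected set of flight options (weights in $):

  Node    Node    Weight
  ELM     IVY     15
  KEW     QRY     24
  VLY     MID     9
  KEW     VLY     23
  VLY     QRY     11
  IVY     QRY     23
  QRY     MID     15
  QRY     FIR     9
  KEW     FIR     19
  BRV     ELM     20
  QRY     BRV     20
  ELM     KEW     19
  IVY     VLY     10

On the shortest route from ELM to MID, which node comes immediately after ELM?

Candidate routes:
ELM → IVY → VLY → MID: 15+10+9 = 34
ELM → IVY → QRY → MID: 15+23+15 = 53
ELM → IVY → VLY → QRY → MID: 15+10+11+15 = 51
ELM → KEW → VLY → MID: 19+23+9 = 51
Cheapest is ELM → IVY → VLY → MID at $34.
So from ELM the first move is to IVY.

IVY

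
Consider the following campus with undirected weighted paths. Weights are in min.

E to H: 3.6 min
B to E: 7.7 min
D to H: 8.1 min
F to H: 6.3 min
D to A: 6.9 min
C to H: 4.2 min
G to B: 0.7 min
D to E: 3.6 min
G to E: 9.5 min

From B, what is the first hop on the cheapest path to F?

E

Candidate routes:
B–E–D–H–F: 7.7+3.6+8.1+6.3 = 25.7
B–E–H–F: 7.7+3.6+6.3 = 17.6
B–G–E–H–F: 0.7+9.5+3.6+6.3 = 20.1
Cheapest is B–E–H–F at 17.6 min.
So from B the first move is to E.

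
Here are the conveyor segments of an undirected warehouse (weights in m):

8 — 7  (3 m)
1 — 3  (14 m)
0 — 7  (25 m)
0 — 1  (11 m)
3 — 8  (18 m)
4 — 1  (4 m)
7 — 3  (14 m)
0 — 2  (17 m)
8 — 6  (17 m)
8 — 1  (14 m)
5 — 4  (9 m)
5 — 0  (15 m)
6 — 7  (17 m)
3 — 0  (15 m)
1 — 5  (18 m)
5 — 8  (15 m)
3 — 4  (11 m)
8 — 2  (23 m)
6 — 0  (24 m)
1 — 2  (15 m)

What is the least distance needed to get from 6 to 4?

35 m

Candidate routes:
6 - 8 - 1 - 4: 17+14+4 = 35
6 - 0 - 1 - 4: 24+11+4 = 39
6 - 7 - 8 - 1 - 4: 17+3+14+4 = 38
The minimum is 35 m via 6 - 8 - 1 - 4.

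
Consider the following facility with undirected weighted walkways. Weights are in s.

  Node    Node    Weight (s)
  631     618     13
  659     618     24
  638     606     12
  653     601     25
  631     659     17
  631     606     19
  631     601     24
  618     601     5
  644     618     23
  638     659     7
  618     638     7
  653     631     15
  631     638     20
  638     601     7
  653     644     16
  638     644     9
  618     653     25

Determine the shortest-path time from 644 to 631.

29 s

Shortest distances from 644:
644: 0
638: 9  (via 644)
653: 16  (via 644)
601: 16  (via 638)
659: 16  (via 638)
618: 16  (via 638)
606: 21  (via 638)
631: 29  (via 638)
Shortest route: 644 → 638 → 631 = 29 s.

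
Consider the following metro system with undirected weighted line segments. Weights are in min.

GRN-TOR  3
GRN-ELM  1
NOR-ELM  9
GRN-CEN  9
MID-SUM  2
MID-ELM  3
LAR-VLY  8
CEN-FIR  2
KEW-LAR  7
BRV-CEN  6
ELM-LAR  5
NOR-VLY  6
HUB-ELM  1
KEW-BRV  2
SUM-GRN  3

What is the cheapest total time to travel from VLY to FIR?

25 min

Shortest distances from VLY:
VLY: 0
NOR: 6  (via VLY)
LAR: 8  (via VLY)
ELM: 13  (via LAR)
HUB: 14  (via ELM)
GRN: 14  (via ELM)
KEW: 15  (via LAR)
MID: 16  (via ELM)
BRV: 17  (via KEW)
SUM: 17  (via GRN)
TOR: 17  (via GRN)
CEN: 23  (via GRN)
FIR: 25  (via CEN)
Shortest route: VLY–LAR–ELM–GRN–CEN–FIR = 25 min.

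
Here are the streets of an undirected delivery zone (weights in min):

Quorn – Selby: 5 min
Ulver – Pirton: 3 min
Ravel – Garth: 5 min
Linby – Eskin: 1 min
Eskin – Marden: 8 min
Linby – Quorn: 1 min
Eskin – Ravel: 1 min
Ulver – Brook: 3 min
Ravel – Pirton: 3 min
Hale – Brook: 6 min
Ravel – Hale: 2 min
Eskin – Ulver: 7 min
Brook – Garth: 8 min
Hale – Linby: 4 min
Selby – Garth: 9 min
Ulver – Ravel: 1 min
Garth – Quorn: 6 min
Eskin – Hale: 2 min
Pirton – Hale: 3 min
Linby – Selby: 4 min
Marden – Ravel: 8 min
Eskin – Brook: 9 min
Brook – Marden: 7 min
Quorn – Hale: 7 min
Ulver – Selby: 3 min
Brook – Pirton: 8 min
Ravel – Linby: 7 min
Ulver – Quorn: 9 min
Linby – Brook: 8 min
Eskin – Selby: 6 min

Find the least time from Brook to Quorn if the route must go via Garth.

14 min

Shortest Brook→Garth: Brook → Garth = 8
Best Garth to Quorn: Garth → Quorn costing 6
Total via Garth: 8 + 6 = 14 min.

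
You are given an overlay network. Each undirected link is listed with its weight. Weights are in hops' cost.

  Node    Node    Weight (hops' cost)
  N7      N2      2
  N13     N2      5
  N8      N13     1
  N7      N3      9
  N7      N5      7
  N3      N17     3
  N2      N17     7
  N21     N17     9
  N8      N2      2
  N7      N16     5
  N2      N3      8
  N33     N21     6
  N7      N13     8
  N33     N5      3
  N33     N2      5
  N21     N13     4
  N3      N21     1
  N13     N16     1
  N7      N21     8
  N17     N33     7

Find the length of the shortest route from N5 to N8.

Shortest distances from N5:
N5: 0
N33: 3  (via N5)
N7: 7  (via N5)
N2: 8  (via N33)
N21: 9  (via N33)
N3: 10  (via N21)
N17: 10  (via N33)
N8: 10  (via N2)
Shortest route: N5 → N33 → N2 → N8 = 10 hops' cost.

10 hops' cost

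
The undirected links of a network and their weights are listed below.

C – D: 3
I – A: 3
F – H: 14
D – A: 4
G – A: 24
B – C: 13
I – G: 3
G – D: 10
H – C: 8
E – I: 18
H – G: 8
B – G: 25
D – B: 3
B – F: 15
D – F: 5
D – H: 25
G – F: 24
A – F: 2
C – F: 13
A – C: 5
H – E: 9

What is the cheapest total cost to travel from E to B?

Running Dijkstra from E:
E: 0
H: 9  (via E)
C: 17  (via H)
G: 17  (via H)
I: 18  (via E)
D: 20  (via C)
A: 21  (via I)
B: 23  (via D)
Shortest route: E → H → C → D → B = 23.

23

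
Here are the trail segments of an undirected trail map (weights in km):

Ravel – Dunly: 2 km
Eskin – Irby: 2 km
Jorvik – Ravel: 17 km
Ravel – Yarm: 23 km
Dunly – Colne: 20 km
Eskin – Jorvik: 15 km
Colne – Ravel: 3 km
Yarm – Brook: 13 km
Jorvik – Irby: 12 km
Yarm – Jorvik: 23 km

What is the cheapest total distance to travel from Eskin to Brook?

50 km

Compare a few routes:
Eskin - Jorvik - Yarm - Brook: 15+23+13 = 51
Eskin - Irby - Jorvik - Yarm - Brook: 2+12+23+13 = 50
Eskin - Jorvik - Ravel - Yarm - Brook: 15+17+23+13 = 68
Eskin - Irby - Jorvik - Ravel - Yarm - Brook: 2+12+17+23+13 = 67
Cheapest is Eskin - Irby - Jorvik - Yarm - Brook at 50 km.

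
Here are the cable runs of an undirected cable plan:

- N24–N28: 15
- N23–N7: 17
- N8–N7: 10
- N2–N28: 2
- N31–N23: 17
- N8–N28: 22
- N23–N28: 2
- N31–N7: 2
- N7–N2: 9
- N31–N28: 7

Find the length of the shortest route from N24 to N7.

24

Running Dijkstra from N24:
N24: 0
N28: 15  (via N24)
N2: 17  (via N28)
N23: 17  (via N28)
N31: 22  (via N28)
N7: 24  (via N31)
Shortest route: N24–N28–N31–N7 = 24.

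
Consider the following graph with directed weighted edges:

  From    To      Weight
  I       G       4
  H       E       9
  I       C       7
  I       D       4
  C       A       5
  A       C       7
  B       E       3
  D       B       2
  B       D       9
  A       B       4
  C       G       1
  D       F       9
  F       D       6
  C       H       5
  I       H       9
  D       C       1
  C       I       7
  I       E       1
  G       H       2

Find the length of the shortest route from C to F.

20

Compare a few routes:
C - A - B - D - F: 5+4+9+9 = 27
C - I - D - F: 7+4+9 = 20
The minimum is 20 via C - I - D - F.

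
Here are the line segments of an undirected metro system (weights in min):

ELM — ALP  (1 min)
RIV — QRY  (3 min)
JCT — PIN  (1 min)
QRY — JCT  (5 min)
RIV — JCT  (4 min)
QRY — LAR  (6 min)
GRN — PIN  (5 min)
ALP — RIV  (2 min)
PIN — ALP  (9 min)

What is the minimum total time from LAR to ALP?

11 min

Candidate routes:
LAR–QRY–JCT–RIV–ALP: 6+5+4+2 = 17
LAR–QRY–JCT–PIN–ALP: 6+5+1+9 = 21
LAR–QRY–RIV–ALP: 6+3+2 = 11
Cheapest is LAR–QRY–RIV–ALP at 11 min.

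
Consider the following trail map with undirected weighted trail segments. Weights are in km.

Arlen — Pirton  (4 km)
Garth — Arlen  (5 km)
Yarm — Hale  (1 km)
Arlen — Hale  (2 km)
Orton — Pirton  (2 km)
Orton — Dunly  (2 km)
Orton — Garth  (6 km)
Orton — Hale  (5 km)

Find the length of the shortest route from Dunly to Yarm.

Running Dijkstra from Dunly:
Dunly: 0
Orton: 2  (via Dunly)
Pirton: 4  (via Orton)
Hale: 7  (via Orton)
Garth: 8  (via Orton)
Yarm: 8  (via Hale)
Shortest route: Dunly–Orton–Hale–Yarm = 8 km.

8 km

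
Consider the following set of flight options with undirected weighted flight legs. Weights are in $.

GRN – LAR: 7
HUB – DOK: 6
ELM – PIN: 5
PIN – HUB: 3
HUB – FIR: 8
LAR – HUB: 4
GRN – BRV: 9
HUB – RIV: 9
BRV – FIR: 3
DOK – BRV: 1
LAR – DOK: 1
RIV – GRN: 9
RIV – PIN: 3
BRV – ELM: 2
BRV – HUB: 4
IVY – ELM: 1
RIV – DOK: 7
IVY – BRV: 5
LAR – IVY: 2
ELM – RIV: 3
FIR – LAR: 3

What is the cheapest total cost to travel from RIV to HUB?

$6

Enumerating some paths:
RIV - PIN - HUB: 3+3 = 6
RIV - HUB: 9 = 9
Cheapest is RIV - PIN - HUB at $6.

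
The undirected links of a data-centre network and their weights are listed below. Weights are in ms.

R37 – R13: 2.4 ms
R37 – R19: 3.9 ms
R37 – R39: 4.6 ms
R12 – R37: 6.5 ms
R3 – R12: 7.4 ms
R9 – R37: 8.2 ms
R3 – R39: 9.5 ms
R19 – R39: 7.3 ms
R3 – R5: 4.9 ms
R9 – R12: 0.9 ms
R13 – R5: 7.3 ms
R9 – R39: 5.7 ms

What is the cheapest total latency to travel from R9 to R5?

13.2 ms

Compare a few routes:
R9–R12–R37–R13–R5: 0.9+6.5+2.4+7.3 = 17.1
R9–R12–R3–R5: 0.9+7.4+4.9 = 13.2
Cheapest is R9–R12–R3–R5 at 13.2 ms.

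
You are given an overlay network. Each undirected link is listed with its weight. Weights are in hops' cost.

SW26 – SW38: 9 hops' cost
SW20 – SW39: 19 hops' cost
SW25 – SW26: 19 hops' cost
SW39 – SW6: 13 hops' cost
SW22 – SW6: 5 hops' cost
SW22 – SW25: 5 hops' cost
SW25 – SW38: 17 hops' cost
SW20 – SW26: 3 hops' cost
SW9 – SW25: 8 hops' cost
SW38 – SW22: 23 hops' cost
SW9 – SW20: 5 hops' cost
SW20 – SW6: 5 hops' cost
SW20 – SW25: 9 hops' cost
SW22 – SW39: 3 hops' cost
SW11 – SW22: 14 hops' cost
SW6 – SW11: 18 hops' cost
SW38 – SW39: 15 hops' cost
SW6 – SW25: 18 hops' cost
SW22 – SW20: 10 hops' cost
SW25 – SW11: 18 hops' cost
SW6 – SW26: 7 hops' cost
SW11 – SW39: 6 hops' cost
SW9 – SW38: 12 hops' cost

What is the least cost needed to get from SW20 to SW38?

Running Dijkstra from SW20:
SW20: 0
SW26: 3  (via SW20)
SW6: 5  (via SW20)
SW9: 5  (via SW20)
SW25: 9  (via SW20)
SW22: 10  (via SW20)
SW38: 12  (via SW26)
Shortest route: SW20–SW26–SW38 = 12 hops' cost.

12 hops' cost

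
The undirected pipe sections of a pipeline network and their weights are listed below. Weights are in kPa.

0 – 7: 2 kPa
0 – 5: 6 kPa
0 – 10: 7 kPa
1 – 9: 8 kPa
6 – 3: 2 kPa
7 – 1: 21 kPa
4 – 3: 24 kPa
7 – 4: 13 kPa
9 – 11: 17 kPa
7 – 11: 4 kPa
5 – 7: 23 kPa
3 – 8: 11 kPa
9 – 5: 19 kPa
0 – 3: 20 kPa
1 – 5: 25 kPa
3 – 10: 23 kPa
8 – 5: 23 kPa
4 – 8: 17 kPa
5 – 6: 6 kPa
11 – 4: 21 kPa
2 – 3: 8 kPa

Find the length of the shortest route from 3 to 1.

33 kPa

Settle nodes by increasing distance from 3:
3: 0
6: 2  (via 3)
2: 8  (via 3)
5: 8  (via 6)
8: 11  (via 3)
0: 14  (via 5)
7: 16  (via 0)
11: 20  (via 7)
10: 21  (via 0)
4: 24  (via 3)
9: 27  (via 5)
1: 33  (via 5)
Shortest route: 3 → 6 → 5 → 1 = 33 kPa.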